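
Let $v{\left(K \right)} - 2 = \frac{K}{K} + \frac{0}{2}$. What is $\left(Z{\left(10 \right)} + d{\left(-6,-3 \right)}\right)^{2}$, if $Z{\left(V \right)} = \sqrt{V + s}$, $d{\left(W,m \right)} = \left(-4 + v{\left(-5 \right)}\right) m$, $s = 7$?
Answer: $26 + 6 \sqrt{17} \approx 50.739$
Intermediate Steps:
$v{\left(K \right)} = 3$ ($v{\left(K \right)} = 2 + \left(\frac{K}{K} + \frac{0}{2}\right) = 2 + \left(1 + 0 \cdot \frac{1}{2}\right) = 2 + \left(1 + 0\right) = 2 + 1 = 3$)
$d{\left(W,m \right)} = - m$ ($d{\left(W,m \right)} = \left(-4 + 3\right) m = - m$)
$Z{\left(V \right)} = \sqrt{7 + V}$ ($Z{\left(V \right)} = \sqrt{V + 7} = \sqrt{7 + V}$)
$\left(Z{\left(10 \right)} + d{\left(-6,-3 \right)}\right)^{2} = \left(\sqrt{7 + 10} - -3\right)^{2} = \left(\sqrt{17} + 3\right)^{2} = \left(3 + \sqrt{17}\right)^{2}$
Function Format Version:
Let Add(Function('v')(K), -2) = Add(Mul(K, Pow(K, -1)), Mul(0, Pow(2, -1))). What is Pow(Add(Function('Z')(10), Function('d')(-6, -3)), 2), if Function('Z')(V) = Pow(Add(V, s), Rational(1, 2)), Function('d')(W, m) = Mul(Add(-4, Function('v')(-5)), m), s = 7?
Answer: Add(26, Mul(6, Pow(17, Rational(1, 2)))) ≈ 50.739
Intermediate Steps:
Function('v')(K) = 3 (Function('v')(K) = Add(2, Add(Mul(K, Pow(K, -1)), Mul(0, Pow(2, -1)))) = Add(2, Add(1, Mul(0, Rational(1, 2)))) = Add(2, Add(1, 0)) = Add(2, 1) = 3)
Function('d')(W, m) = Mul(-1, m) (Function('d')(W, m) = Mul(Add(-4, 3), m) = Mul(-1, m))
Function('Z')(V) = Pow(Add(7, V), Rational(1, 2)) (Function('Z')(V) = Pow(Add(V, 7), Rational(1, 2)) = Pow(Add(7, V), Rational(1, 2)))
Pow(Add(Function('Z')(10), Function('d')(-6, -3)), 2) = Pow(Add(Pow(Add(7, 10), Rational(1, 2)), Mul(-1, -3)), 2) = Pow(Add(Pow(17, Rational(1, 2)), 3), 2) = Pow(Add(3, Pow(17, Rational(1, 2))), 2)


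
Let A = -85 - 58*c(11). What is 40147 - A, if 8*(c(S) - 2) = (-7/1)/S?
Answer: 1775109/44 ≈ 40343.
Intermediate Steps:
c(S) = 2 - 7/(8*S) (c(S) = 2 + ((-7/1)/S)/8 = 2 + ((-7*1)/S)/8 = 2 + (-7/S)/8 = 2 - 7/(8*S))
A = -8641/44 (A = -85 - 58*(2 - 7/8/11) = -85 - 58*(2 - 7/8*1/11) = -85 - 58*(2 - 7/88) = -85 - 58*169/88 = -85 - 4901/44 = -8641/44 ≈ -196.39)
40147 - A = 40147 - 1*(-8641/44) = 40147 + 8641/44 = 1775109/44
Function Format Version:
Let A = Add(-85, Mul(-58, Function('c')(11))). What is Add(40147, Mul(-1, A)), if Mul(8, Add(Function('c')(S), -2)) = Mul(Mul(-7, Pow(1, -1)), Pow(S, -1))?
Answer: Rational(1775109, 44) ≈ 40343.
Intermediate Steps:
Function('c')(S) = Add(2, Mul(Rational(-7, 8), Pow(S, -1))) (Function('c')(S) = Add(2, Mul(Rational(1, 8), Mul(Mul(-7, Pow(1, -1)), Pow(S, -1)))) = Add(2, Mul(Rational(1, 8), Mul(Mul(-7, 1), Pow(S, -1)))) = Add(2, Mul(Rational(1, 8), Mul(-7, Pow(S, -1)))) = Add(2, Mul(Rational(-7, 8), Pow(S, -1))))
A = Rational(-8641, 44) (A = Add(-85, Mul(-58, Add(2, Mul(Rational(-7, 8), Pow(11, -1))))) = Add(-85, Mul(-58, Add(2, Mul(Rational(-7, 8), Rational(1, 11))))) = Add(-85, Mul(-58, Add(2, Rational(-7, 88)))) = Add(-85, Mul(-58, Rational(169, 88))) = Add(-85, Rational(-4901, 44)) = Rational(-8641, 44) ≈ -196.39)
Add(40147, Mul(-1, A)) = Add(40147, Mul(-1, Rational(-8641, 44))) = Add(40147, Rational(8641, 44)) = Rational(1775109, 44)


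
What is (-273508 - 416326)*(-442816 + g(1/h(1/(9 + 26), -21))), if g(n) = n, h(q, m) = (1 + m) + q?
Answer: 213523227392446/699 ≈ 3.0547e+11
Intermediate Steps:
h(q, m) = 1 + m + q
(-273508 - 416326)*(-442816 + g(1/h(1/(9 + 26), -21))) = (-273508 - 416326)*(-442816 + 1/(1 - 21 + 1/(9 + 26))) = -689834*(-442816 + 1/(1 - 21 + 1/35)) = -689834*(-442816 + 1/(-699/35)) = -689834*(-442816 - 35/699) = -689834*(-309528419/699) = 213523227392446/699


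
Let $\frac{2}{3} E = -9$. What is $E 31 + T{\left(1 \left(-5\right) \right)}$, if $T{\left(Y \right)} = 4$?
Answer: $- \frac{829}{2} \approx -414.5$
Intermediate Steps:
$E = - \frac{27}{2}$ ($E = \frac{3}{2} \left(-9\right) = - \frac{27}{2} \approx -13.5$)
$E 31 + T{\left(1 \left(-5\right) \right)} = \left(- \frac{27}{2}\right) 31 + 4 = - \frac{837}{2} + 4 = - \frac{829}{2}$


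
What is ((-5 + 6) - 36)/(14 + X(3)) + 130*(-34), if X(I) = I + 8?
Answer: -22107/5 ≈ -4421.4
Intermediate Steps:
X(I) = 8 + I
((-5 + 6) - 36)/(14 + X(3)) + 130*(-34) = ((-5 + 6) - 36)/(14 + (8 + 3)) + 130*(-34) = (1 - 36)/(14 + 11) - 4420 = -35/25 - 4420 = -35*1/25 - 4420 = -7/5 - 4420 = -22107/5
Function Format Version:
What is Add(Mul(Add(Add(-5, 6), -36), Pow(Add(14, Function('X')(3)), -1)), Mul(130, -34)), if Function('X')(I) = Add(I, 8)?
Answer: Rational(-22107, 5) ≈ -4421.4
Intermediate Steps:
Function('X')(I) = Add(8, I)
Add(Mul(Add(Add(-5, 6), -36), Pow(Add(14, Function('X')(3)), -1)), Mul(130, -34)) = Add(Mul(Add(Add(-5, 6), -36), Pow(Add(14, Add(8, 3)), -1)), Mul(130, -34)) = Add(Mul(Add(1, -36), Pow(Add(14, 11), -1)), -4420) = Add(Mul(-35, Pow(25, -1)), -4420) = Add(Mul(-35, Rational(1, 25)), -4420) = Add(Rational(-7, 5), -4420) = Rational(-22107, 5)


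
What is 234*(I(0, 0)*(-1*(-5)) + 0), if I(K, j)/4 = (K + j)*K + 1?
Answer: 4680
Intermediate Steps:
I(K, j) = 4 + 4*K*(K + j) (I(K, j) = 4*((K + j)*K + 1) = 4*(K*(K + j) + 1) = 4*(1 + K*(K + j)) = 4 + 4*K*(K + j))
234*(I(0, 0)*(-1*(-5)) + 0) = 234*((4 + 4*0² + 4*0*0)*(-1*(-5)) + 0) = 234*((4 + 4*0 + 0)*5 + 0) = 234*((4 + 0 + 0)*5 + 0) = 234*(4*5 + 0) = 234*(20 + 0) = 234*20 = 4680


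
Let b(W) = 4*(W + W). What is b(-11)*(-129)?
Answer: 11352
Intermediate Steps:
b(W) = 8*W (b(W) = 4*(2*W) = 8*W)
b(-11)*(-129) = (8*(-11))*(-129) = -88*(-129) = 11352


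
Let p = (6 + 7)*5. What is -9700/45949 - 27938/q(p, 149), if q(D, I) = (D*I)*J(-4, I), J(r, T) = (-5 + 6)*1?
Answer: -1377667662/445016065 ≈ -3.0958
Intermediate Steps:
p = 65 (p = 13*5 = 65)
J(r, T) = 1 (J(r, T) = 1*1 = 1)
q(D, I) = D*I (q(D, I) = (D*I)*1 = D*I)
-9700/45949 - 27938/q(p, 149) = -9700/45949 - 27938/(65*149) = -9700*1/45949 - 27938/9685 = -9700/45949 - 27938*1/9685 = -9700/45949 - 27938/9685 = -1377667662/445016065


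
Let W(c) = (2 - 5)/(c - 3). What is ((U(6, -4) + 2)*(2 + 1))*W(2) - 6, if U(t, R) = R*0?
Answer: 12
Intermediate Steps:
U(t, R) = 0
W(c) = -3/(-3 + c)
((U(6, -4) + 2)*(2 + 1))*W(2) - 6 = ((0 + 2)*(2 + 1))*(-3/(-3 + 2)) - 6 = (2*3)*(-3/(-1)) - 6 = 6*(-3*(-1)) - 6 = 6*3 - 6 = 18 - 6 = 12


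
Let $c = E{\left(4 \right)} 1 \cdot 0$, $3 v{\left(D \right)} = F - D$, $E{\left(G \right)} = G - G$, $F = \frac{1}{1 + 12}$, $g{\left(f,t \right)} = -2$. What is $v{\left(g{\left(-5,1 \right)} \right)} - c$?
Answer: $\frac{9}{13} \approx 0.69231$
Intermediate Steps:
$F = \frac{1}{13} \approx 0.076923$
$E{\left(G \right)} = 0$
$v{\left(D \right)} = \frac{1}{39} - \frac{D}{3}$ ($v{\left(D \right)} = \frac{\frac{1}{13} - D}{3} = \frac{1}{39} - \frac{D}{3}$)
$c = 0$ ($c = 0 \cdot 1 \cdot 0 = 0 \cdot 0 = 0$)
$v{\left(g{\left(-5,1 \right)} \right)} - c = \left(\frac{1}{39} - - \frac{2}{3}\right) - 0 = \left(\frac{1}{39} + \frac{2}{3}\right) + 0 = \frac{9}{13} + 0 = \frac{9}{13}$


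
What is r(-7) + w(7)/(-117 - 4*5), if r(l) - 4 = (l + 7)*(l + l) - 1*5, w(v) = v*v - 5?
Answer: -181/137 ≈ -1.3212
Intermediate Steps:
w(v) = -5 + v² (w(v) = v² - 5 = -5 + v²)
r(l) = -1 + 2*l*(7 + l) (r(l) = 4 + ((l + 7)*(l + l) - 1*5) = 4 + ((7 + l)*(2*l) - 5) = 4 + (2*l*(7 + l) - 5) = 4 + (-5 + 2*l*(7 + l)) = -1 + 2*l*(7 + l))
r(-7) + w(7)/(-117 - 4*5) = (-1 + 2*(-7)² + 14*(-7)) + (-5 + 7²)/(-117 - 4*5) = (-1 + 2*49 - 98) + (-5 + 49)/(-117 - 20) = (-1 + 98 - 98) + 44/(-137) = -1 - 1/137*44 = -1 - 44/137 = -181/137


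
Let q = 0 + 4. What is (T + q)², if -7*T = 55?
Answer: 729/49 ≈ 14.878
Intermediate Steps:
T = -55/7 (T = -⅐*55 = -55/7 ≈ -7.8571)
q = 4
(T + q)² = (-55/7 + 4)² = (-27/7)² = 729/49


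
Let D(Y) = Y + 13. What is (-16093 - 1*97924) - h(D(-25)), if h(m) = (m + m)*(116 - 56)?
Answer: -112577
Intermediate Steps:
D(Y) = 13 + Y
h(m) = 120*m (h(m) = (2*m)*60 = 120*m)
(-16093 - 1*97924) - h(D(-25)) = (-16093 - 1*97924) - 120*(13 - 25) = (-16093 - 97924) - 120*(-12) = -114017 - 1*(-1440) = -114017 + 1440 = -112577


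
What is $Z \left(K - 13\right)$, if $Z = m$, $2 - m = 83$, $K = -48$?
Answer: $4941$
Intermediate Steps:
$m = -81$ ($m = 2 - 83 = -81$)
$Z = -81$
$Z \left(K - 13\right) = - 81 \left(-48 - 13\right) = \left(-81\right) \left(-61\right) = 4941$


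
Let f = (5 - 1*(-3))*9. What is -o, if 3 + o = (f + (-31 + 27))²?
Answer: -4621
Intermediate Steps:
f = 72 (f = (5 + 3)*9 = 8*9 = 72)
o = 4621 (o = -3 + (72 + (-31 + 27))² = -3 + (72 - 4)² = -3 + 68² = -3 + 4624 = 4621)
-o = -1*4621 = -4621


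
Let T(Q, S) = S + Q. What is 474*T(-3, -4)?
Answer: -3318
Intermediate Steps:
T(Q, S) = Q + S
474*T(-3, -4) = 474*(-3 - 4) = 474*(-7) = -3318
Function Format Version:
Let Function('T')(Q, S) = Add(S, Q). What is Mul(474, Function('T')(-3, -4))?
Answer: -3318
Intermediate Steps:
Function('T')(Q, S) = Add(Q, S)
Mul(474, Function('T')(-3, -4)) = Mul(474, Add(-3, -4)) = Mul(474, -7) = -3318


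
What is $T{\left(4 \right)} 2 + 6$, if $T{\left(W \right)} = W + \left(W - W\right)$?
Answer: $14$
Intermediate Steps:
$T{\left(W \right)} = W$ ($T{\left(W \right)} = W + 0 = W$)
$T{\left(4 \right)} 2 + 6 = 4 \cdot 2 + 6 = 8 + 6 = 14$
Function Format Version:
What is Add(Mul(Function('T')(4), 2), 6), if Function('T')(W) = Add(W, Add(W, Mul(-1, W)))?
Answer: 14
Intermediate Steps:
Function('T')(W) = W (Function('T')(W) = Add(W, 0) = W)
Add(Mul(Function('T')(4), 2), 6) = Add(Mul(4, 2), 6) = Add(8, 6) = 14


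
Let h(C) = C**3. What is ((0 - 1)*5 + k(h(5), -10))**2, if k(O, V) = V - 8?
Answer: 529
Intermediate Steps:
k(O, V) = -8 + V
((0 - 1)*5 + k(h(5), -10))**2 = ((0 - 1)*5 + (-8 - 10))**2 = (-1*5 - 18)**2 = (-5 - 18)**2 = (-23)**2 = 529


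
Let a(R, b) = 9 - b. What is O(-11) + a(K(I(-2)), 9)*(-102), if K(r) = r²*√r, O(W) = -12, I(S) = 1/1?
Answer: -12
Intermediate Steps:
I(S) = 1
K(r) = r^(5/2)
O(-11) + a(K(I(-2)), 9)*(-102) = -12 + (9 - 1*9)*(-102) = -12 + (9 - 9)*(-102) = -12 + 0*(-102) = -12 + 0 = -12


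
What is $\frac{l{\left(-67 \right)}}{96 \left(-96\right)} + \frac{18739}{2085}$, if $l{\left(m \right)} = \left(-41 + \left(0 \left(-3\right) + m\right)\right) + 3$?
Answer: $\frac{19213061}{2135040} \approx 8.9989$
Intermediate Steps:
$l{\left(m \right)} = -38 + m$ ($l{\left(m \right)} = \left(-41 + \left(0 + m\right)\right) + 3 = \left(-41 + m\right) + 3 = -38 + m$)
$\frac{l{\left(-67 \right)}}{96 \left(-96\right)} + \frac{18739}{2085} = \frac{-38 - 67}{96 \left(-96\right)} + \frac{18739}{2085} = - \frac{105}{-9216} + 18739 \cdot \frac{1}{2085} = \left(-105\right) \left(- \frac{1}{9216}\right) + \frac{18739}{2085} = \frac{35}{3072} + \frac{18739}{2085} = \frac{19213061}{2135040}$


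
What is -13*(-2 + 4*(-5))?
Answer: 286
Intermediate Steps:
-13*(-2 + 4*(-5)) = -13*(-2 - 20) = -13*(-22) = 286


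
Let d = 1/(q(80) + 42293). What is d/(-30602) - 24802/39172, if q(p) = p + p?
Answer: -4027679580173/6361271845929 ≈ -0.63316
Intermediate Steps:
q(p) = 2*p
d = 1/42453 (d = 1/(2*80 + 42293) = 1/(160 + 42293) = 1/42453 ≈ 2.3555e-5)
d/(-30602) - 24802/39172 = (1/42453)/(-30602) - 24802/39172 = (1/42453)*(-1/30602) - 24802*1/39172 = -1/1299146706 - 12401/19586 = -4027679580173/6361271845929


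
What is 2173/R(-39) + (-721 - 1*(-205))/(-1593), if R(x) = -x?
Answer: 386857/6903 ≈ 56.042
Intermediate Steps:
2173/R(-39) + (-721 - 1*(-205))/(-1593) = 2173/((-1*(-39))) + (-721 - 1*(-205))/(-1593) = 2173/39 + (-721 + 205)*(-1/1593) = 2173*(1/39) - 516*(-1/1593) = 2173/39 + 172/531 = 386857/6903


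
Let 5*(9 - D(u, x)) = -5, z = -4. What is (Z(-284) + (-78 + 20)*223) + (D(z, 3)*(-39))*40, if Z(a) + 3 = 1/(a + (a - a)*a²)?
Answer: -8104509/284 ≈ -28537.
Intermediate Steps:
D(u, x) = 10 (D(u, x) = 9 - ⅕*(-5) = 9 + 1 = 10)
Z(a) = -3 + 1/a (Z(a) = -3 + 1/(a + (a - a)*a²) = -3 + 1/(a + 0*a²) = -3 + 1/(a + 0) = -3 + 1/a)
(Z(-284) + (-78 + 20)*223) + (D(z, 3)*(-39))*40 = ((-3 + 1/(-284)) + (-78 + 20)*223) + (10*(-39))*40 = ((-3 - 1/284) - 58*223) - 390*40 = (-853/284 - 12934) - 15600 = -3674109/284 - 15600 = -8104509/284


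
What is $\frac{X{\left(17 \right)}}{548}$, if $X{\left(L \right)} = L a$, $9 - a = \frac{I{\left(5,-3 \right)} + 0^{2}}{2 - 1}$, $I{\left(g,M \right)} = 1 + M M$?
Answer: $- \frac{17}{548} \approx -0.031022$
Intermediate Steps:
$I{\left(g,M \right)} = 1 + M^{2}$
$a = -1$ ($a = 9 - \frac{\left(1 + \left(-3\right)^{2}\right) + 0^{2}}{2 - 1} = 9 - \frac{\left(1 + 9\right) + 0}{1} = 9 - \left(10 + 0\right) 1 = 9 - 10 \cdot 1 = 9 - 10 = -1$)
$X{\left(L \right)} = - L$ ($X{\left(L \right)} = L \left(-1\right) = - L$)
$\frac{X{\left(17 \right)}}{548} = \frac{\left(-1\right) 17}{548} = \left(-17\right) \frac{1}{548} = - \frac{17}{548}$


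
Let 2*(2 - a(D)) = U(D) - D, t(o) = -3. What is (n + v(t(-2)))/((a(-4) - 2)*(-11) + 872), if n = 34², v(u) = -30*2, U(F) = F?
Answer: 137/109 ≈ 1.2569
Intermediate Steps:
a(D) = 2 (a(D) = 2 - (D - D)/2 = 2 - ½*0 = 2 + 0 = 2)
v(u) = -60
n = 1156
(n + v(t(-2)))/((a(-4) - 2)*(-11) + 872) = (1156 - 60)/((2 - 2)*(-11) + 872) = 1096/(0*(-11) + 872) = 1096/(0 + 872) = 1096/872 = 1096*(1/872) = 137/109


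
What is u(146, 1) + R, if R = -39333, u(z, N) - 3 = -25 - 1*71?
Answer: -39426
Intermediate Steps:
u(z, N) = -93 (u(z, N) = 3 + (-25 - 1*71) = 3 + (-25 - 71) = 3 - 96 = -93)
u(146, 1) + R = -93 - 39333 = -39426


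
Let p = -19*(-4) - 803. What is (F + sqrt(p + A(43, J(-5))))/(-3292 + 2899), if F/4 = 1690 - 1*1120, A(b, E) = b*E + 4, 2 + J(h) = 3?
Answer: -760/131 - 2*I*sqrt(170)/393 ≈ -5.8015 - 0.066353*I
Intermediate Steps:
J(h) = 1 (J(h) = -2 + 3 = 1)
p = -727 (p = 76 - 803 = -727)
A(b, E) = 4 + E*b (A(b, E) = E*b + 4 = 4 + E*b)
F = 2280 (F = 4*(1690 - 1*1120) = 4*(1690 - 1120) = 4*570 = 2280)
(F + sqrt(p + A(43, J(-5))))/(-3292 + 2899) = (2280 + sqrt(-727 + (4 + 1*43)))/(-3292 + 2899) = (2280 + sqrt(-727 + (4 + 43)))/(-393) = (2280 + sqrt(-727 + 47))*(-1/393) = (2280 + sqrt(-680))*(-1/393) = (2280 + 2*I*sqrt(170))*(-1/393) = -760/131 - 2*I*sqrt(170)/393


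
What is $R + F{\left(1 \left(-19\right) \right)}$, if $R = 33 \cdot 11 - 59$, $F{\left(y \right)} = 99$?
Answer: $403$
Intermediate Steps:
$R = 304$ ($R = 363 - 59 = 304$)
$R + F{\left(1 \left(-19\right) \right)} = 304 + 99 = 403$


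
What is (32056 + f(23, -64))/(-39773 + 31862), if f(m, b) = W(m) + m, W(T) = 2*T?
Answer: -32125/7911 ≈ -4.0608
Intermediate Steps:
f(m, b) = 3*m (f(m, b) = 2*m + m = 3*m)
(32056 + f(23, -64))/(-39773 + 31862) = (32056 + 3*23)/(-39773 + 31862) = (32056 + 69)/(-7911) = 32125*(-1/7911) = -32125/7911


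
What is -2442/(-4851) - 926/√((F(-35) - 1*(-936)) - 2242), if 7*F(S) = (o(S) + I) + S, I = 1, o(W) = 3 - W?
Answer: 74/147 + 463*I*√63966/4569 ≈ 0.5034 + 25.629*I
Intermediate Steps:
F(S) = 4/7 (F(S) = (((3 - S) + 1) + S)/7 = ((4 - S) + S)/7 = (⅐)*4 = 4/7)
-2442/(-4851) - 926/√((F(-35) - 1*(-936)) - 2242) = -2442/(-4851) - 926/√((4/7 - 1*(-936)) - 2242) = -2442*(-1/4851) - 926/√((4/7 + 936) - 2242) = 74/147 - 926/√(6556/7 - 2242) = 74/147 - 926*(-I*√63966/9138) = 74/147 - (-463)*I*√63966/4569 = 74/147 + 463*I*√63966/4569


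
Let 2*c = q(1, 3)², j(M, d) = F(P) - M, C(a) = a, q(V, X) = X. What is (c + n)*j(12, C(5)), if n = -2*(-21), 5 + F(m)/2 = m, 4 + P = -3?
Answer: -1674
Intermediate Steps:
P = -7 (P = -4 - 3 = -7)
F(m) = -10 + 2*m
n = 42
j(M, d) = -24 - M (j(M, d) = (-10 + 2*(-7)) - M = (-10 - 14) - M = -24 - M)
c = 9/2 (c = (½)*3² = (½)*9 = 9/2 ≈ 4.5000)
(c + n)*j(12, C(5)) = (9/2 + 42)*(-24 - 1*12) = 93*(-24 - 12)/2 = (93/2)*(-36) = -1674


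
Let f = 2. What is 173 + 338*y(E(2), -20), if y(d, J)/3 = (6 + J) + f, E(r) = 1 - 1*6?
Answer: -11995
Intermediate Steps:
E(r) = -5 (E(r) = 1 - 6 = -5)
y(d, J) = 24 + 3*J (y(d, J) = 3*((6 + J) + 2) = 3*(8 + J) = 24 + 3*J)
173 + 338*y(E(2), -20) = 173 + 338*(24 + 3*(-20)) = 173 + 338*(24 - 60) = 173 + 338*(-36) = 173 - 12168 = -11995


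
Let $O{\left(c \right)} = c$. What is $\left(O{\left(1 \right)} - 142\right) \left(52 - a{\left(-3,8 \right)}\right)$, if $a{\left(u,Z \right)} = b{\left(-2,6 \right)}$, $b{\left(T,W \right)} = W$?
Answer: $-6486$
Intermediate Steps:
$a{\left(u,Z \right)} = 6$
$\left(O{\left(1 \right)} - 142\right) \left(52 - a{\left(-3,8 \right)}\right) = \left(1 - 142\right) \left(52 - 6\right) = - 141 \left(52 - 6\right) = \left(-141\right) 46 = -6486$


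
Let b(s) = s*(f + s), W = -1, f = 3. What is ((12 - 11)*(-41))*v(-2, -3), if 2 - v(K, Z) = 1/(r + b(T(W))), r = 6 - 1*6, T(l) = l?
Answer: -205/2 ≈ -102.50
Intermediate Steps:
b(s) = s*(3 + s)
r = 0 (r = 6 - 6 = 0)
v(K, Z) = 5/2 (v(K, Z) = 2 - 1/(0 - (3 - 1)) = 2 - 1/(0 - 1*2) = 2 - 1/(0 - 2) = 2 - 1/(-2) = 2 - 1*(-1/2) = 2 + 1/2 = 5/2)
((12 - 11)*(-41))*v(-2, -3) = ((12 - 11)*(-41))*(5/2) = (1*(-41))*(5/2) = -41*5/2 = -205/2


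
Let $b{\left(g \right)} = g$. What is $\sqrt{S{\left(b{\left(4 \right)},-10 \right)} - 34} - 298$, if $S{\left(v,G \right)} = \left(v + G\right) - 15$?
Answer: $-298 + i \sqrt{55} \approx -298.0 + 7.4162 i$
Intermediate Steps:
$S{\left(v,G \right)} = -15 + G + v$ ($S{\left(v,G \right)} = \left(G + v\right) - 15 = -15 + G + v$)
$\sqrt{S{\left(b{\left(4 \right)},-10 \right)} - 34} - 298 = \sqrt{\left(-15 - 10 + 4\right) - 34} - 298 = \sqrt{-21 - 34} - 298 = \sqrt{-55} - 298 = i \sqrt{55} - 298 = -298 + i \sqrt{55}$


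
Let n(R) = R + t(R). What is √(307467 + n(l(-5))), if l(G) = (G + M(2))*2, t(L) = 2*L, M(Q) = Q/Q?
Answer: √307443 ≈ 554.48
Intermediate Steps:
M(Q) = 1
l(G) = 2 + 2*G (l(G) = (G + 1)*2 = (1 + G)*2 = 2 + 2*G)
n(R) = 3*R (n(R) = R + 2*R = 3*R)
√(307467 + n(l(-5))) = √(307467 + 3*(2 + 2*(-5))) = √(307467 + 3*(2 - 10)) = √(307467 + 3*(-8)) = √(307467 - 24) = √307443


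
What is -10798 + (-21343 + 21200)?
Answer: -10941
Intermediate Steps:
-10798 + (-21343 + 21200) = -10798 - 143 = -10941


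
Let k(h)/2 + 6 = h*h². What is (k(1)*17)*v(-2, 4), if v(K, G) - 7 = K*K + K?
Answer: -1530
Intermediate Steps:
v(K, G) = 7 + K + K² (v(K, G) = 7 + (K*K + K) = 7 + (K² + K) = 7 + (K + K²) = 7 + K + K²)
k(h) = -12 + 2*h³ (k(h) = -12 + 2*(h*h²) = -12 + 2*h³)
(k(1)*17)*v(-2, 4) = ((-12 + 2*1³)*17)*(7 - 2 + (-2)²) = ((-12 + 2*1)*17)*(7 - 2 + 4) = ((-12 + 2)*17)*9 = -10*17*9 = -170*9 = -1530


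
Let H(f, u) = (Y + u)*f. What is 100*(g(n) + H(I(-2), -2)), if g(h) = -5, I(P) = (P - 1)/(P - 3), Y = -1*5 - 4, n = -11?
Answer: -1160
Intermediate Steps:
Y = -9 (Y = -5 - 4 = -9)
I(P) = (-1 + P)/(-3 + P)
H(f, u) = f*(-9 + u) (H(f, u) = (-9 + u)*f = f*(-9 + u))
100*(g(n) + H(I(-2), -2)) = 100*(-5 + ((-1 - 2)/(-3 - 2))*(-9 - 2)) = 100*(-5 + (-3/(-5))*(-11)) = 100*(-5 - ⅕*(-3)*(-11)) = 100*(-5 + (⅗)*(-11)) = 100*(-5 - 33/5) = 100*(-58/5) = -1160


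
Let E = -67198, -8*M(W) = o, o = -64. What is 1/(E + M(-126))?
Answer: -1/67190 ≈ -1.4883e-5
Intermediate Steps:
M(W) = 8 (M(W) = -1/8*(-64) = 8)
1/(E + M(-126)) = 1/(-67198 + 8) = 1/(-67190) = -1/67190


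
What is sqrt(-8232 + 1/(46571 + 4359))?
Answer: I*sqrt(21352695805870)/50930 ≈ 90.73*I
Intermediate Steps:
sqrt(-8232 + 1/(46571 + 4359)) = sqrt(-8232 + 1/50930) = sqrt(-419255759/50930) = I*sqrt(21352695805870)/50930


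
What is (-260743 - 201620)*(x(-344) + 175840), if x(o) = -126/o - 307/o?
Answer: -27968057215659/344 ≈ -8.1303e+10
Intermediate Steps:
x(o) = -433/o
(-260743 - 201620)*(x(-344) + 175840) = (-260743 - 201620)*(-433/(-344) + 175840) = -462363*(-433*(-1/344) + 175840) = -462363*(433/344 + 175840) = -462363*60489393/344 = -27968057215659/344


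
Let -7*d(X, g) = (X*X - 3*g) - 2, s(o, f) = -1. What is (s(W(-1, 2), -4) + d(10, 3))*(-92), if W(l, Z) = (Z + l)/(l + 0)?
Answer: 8832/7 ≈ 1261.7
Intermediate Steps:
W(l, Z) = (Z + l)/l
d(X, g) = 2/7 - X²/7 + 3*g/7 (d(X, g) = -((X*X - 3*g) - 2)/7 = -((X² - 3*g) - 2)/7 = -(-2 + X² - 3*g)/7 = 2/7 - X²/7 + 3*g/7)
(s(W(-1, 2), -4) + d(10, 3))*(-92) = (-1 + (2/7 - ⅐*10² + (3/7)*3))*(-92) = (-1 + (2/7 - ⅐*100 + 9/7))*(-92) = (-1 + (2/7 - 100/7 + 9/7))*(-92) = (-1 - 89/7)*(-92) = -96/7*(-92) = 8832/7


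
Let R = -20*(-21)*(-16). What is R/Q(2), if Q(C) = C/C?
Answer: -6720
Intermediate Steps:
R = -6720 (R = 420*(-16) = -6720)
Q(C) = 1
R/Q(2) = -6720/1 = -6720*1 = -6720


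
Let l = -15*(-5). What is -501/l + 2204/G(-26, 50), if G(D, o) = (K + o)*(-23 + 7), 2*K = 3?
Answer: -48177/5150 ≈ -9.3548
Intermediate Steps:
K = 3/2 (K = (½)*3 = 3/2 ≈ 1.5000)
G(D, o) = -24 - 16*o (G(D, o) = (3/2 + o)*(-23 + 7) = (3/2 + o)*(-16) = -24 - 16*o)
l = 75
-501/l + 2204/G(-26, 50) = -501/75 + 2204/(-24 - 16*50) = -501*1/75 + 2204/(-24 - 800) = -167/25 + 2204/(-824) = -167/25 + 2204*(-1/824) = -167/25 - 551/206 = -48177/5150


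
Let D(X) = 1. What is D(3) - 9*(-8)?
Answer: 73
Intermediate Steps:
D(3) - 9*(-8) = 1 - 9*(-8) = 1 - 1*(-72) = 1 + 72 = 73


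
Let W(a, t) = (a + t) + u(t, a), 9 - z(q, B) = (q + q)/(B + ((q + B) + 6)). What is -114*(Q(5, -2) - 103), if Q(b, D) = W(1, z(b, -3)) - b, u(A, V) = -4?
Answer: 11856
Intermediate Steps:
z(q, B) = 9 - 2*q/(6 + q + 2*B) (z(q, B) = 9 - (q + q)/(B + ((q + B) + 6)) = 9 - 2*q/(B + ((B + q) + 6)) = 9 - 2*q/(B + (6 + B + q)) = 9 - 2*q/(6 + q + 2*B))
W(a, t) = -4 + a + t (W(a, t) = (a + t) - 4 = -4 + a + t)
Q(b, D) = 4 - b (Q(b, D) = (-4 + 1 + (54 + 7*b + 18*(-3))/(6 + b + 2*(-3))) - b = (-4 + 1 + (54 + 7*b - 54)/(6 + b - 6)) - b = (-4 + 1 + (7*b)/b) - b = (-4 + 1 + 7) - b = 4 - b)
-114*(Q(5, -2) - 103) = -114*((4 - 1*5) - 103) = -114*((4 - 5) - 103) = -114*(-1 - 103) = -114*(-104) = 11856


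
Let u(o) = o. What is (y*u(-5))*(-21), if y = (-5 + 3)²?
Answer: 420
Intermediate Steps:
y = 4 (y = (-2)² = 4)
(y*u(-5))*(-21) = (4*(-5))*(-21) = -20*(-21) = 420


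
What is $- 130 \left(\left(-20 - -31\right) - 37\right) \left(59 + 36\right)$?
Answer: $321100$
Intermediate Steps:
$- 130 \left(\left(-20 - -31\right) - 37\right) \left(59 + 36\right) = - 130 \left(\left(-20 + 31\right) - 37\right) 95 = - 130 \left(11 - 37\right) 95 = - 130 \left(\left(-26\right) 95\right) = \left(-130\right) \left(-2470\right) = 321100$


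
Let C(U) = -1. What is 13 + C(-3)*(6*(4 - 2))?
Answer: 1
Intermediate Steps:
13 + C(-3)*(6*(4 - 2)) = 13 - 6*(4 - 2) = 13 - 6*2 = 13 - 1*12 = 13 - 12 = 1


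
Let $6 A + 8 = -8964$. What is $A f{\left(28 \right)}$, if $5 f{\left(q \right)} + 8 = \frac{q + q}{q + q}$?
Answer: $\frac{31402}{15} \approx 2093.5$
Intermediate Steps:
$A = - \frac{4486}{3}$ ($A = - \frac{4}{3} + \frac{1}{6} \left(-8964\right) = - \frac{4}{3} - 1494 = - \frac{4486}{3} \approx -1495.3$)
$f{\left(q \right)} = - \frac{7}{5}$ ($f{\left(q \right)} = - \frac{8}{5} + \frac{\left(q + q\right) \frac{1}{q + q}}{5} = - \frac{8}{5} + \frac{2 q \frac{1}{2 q}}{5} = - \frac{8}{5} + \frac{1}{5} \cdot 1 = - \frac{8}{5} + \frac{1}{5} = - \frac{7}{5}$)
$A f{\left(28 \right)} = \left(- \frac{4486}{3}\right) \left(- \frac{7}{5}\right) = \frac{31402}{15}$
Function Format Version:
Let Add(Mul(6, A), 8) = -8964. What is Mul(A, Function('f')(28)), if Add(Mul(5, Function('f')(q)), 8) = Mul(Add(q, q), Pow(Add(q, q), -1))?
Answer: Rational(31402, 15) ≈ 2093.5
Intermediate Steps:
A = Rational(-4486, 3) (A = Add(Rational(-4, 3), Mul(Rational(1, 6), -8964)) = Add(Rational(-4, 3), -1494) = Rational(-4486, 3) ≈ -1495.3)
Function('f')(q) = Rational(-7, 5) (Function('f')(q) = Add(Rational(-8, 5), Mul(Rational(1, 5), Mul(Add(q, q), Pow(Add(q, q), -1)))) = Add(Rational(-8, 5), Mul(Rational(1, 5), Mul(Mul(2, q), Pow(Mul(2, q), -1)))) = Add(Rational(-8, 5), Mul(Rational(1, 5), Mul(Mul(2, q), Mul(Rational(1, 2), Pow(q, -1))))) = Add(Rational(-8, 5), Mul(Rational(1, 5), 1)) = Add(Rational(-8, 5), Rational(1, 5)) = Rational(-7, 5))
Mul(A, Function('f')(28)) = Mul(Rational(-4486, 3), Rational(-7, 5)) = Rational(31402, 15)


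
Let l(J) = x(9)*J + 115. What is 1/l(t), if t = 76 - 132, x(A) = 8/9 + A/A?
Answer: 9/83 ≈ 0.10843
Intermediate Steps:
x(A) = 17/9 (x(A) = 8*(⅑) + 1 = 8/9 + 1 = 17/9)
t = -56
l(J) = 115 + 17*J/9 (l(J) = 17*J/9 + 115 = 115 + 17*J/9)
1/l(t) = 1/(115 + (17/9)*(-56)) = 1/(115 - 952/9) = 1/(83/9) = 9/83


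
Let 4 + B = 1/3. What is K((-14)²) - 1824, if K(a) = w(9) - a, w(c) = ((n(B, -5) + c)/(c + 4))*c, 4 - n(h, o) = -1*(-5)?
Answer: -26188/13 ≈ -2014.5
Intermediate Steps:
B = -11/3 (B = -4 + 1/3 = -4 + ⅓ = -11/3 ≈ -3.6667)
n(h, o) = -1 (n(h, o) = 4 - (-1)*(-5) = 4 - 1*5 = 4 - 5 = -1)
w(c) = c*(-1 + c)/(4 + c) (w(c) = ((-1 + c)/(c + 4))*c = ((-1 + c)/(4 + c))*c = c*(-1 + c)/(4 + c))
K(a) = 72/13 - a (K(a) = 9*(-1 + 9)/(4 + 9) - a = 9*8/13 - a = 9*(1/13)*8 - a = 72/13 - a)
K((-14)²) - 1824 = (72/13 - 1*(-14)²) - 1824 = (72/13 - 1*196) - 1824 = (72/13 - 196) - 1824 = -2476/13 - 1824 = -26188/13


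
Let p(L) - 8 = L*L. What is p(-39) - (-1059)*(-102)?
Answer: -106489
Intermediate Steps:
p(L) = 8 + L² (p(L) = 8 + L*L = 8 + L²)
p(-39) - (-1059)*(-102) = (8 + (-39)²) - (-1059)*(-102) = (8 + 1521) - 1*108018 = 1529 - 108018 = -106489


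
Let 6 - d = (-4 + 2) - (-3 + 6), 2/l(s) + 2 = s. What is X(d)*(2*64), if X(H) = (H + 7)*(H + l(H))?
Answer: 25856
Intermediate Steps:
l(s) = 2/(-2 + s)
d = 11 (d = 6 - ((-4 + 2) - (-3 + 6)) = 6 - (-2 - 1*3) = 6 - (-2 - 3) = 6 - 1*(-5) = 6 + 5 = 11)
X(H) = (7 + H)*(H + 2/(-2 + H)) (X(H) = (H + 7)*(H + 2/(-2 + H)) = (7 + H)*(H + 2/(-2 + H)))
X(d)*(2*64) = ((14 + 2*11 + 11*(-2 + 11)*(7 + 11))/(-2 + 11))*(2*64) = ((14 + 22 + 11*9*18)/9)*128 = ((14 + 22 + 1782)/9)*128 = ((⅑)*1818)*128 = 202*128 = 25856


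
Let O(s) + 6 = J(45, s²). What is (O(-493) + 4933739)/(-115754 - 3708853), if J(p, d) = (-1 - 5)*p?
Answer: -4933463/3824607 ≈ -1.2899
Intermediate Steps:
J(p, d) = -6*p
O(s) = -276 (O(s) = -6 - 6*45 = -6 - 270 = -276)
(O(-493) + 4933739)/(-115754 - 3708853) = (-276 + 4933739)/(-115754 - 3708853) = 4933463/(-3824607) = 4933463*(-1/3824607) = -4933463/3824607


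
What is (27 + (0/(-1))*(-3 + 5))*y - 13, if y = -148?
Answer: -4009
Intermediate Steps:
(27 + (0/(-1))*(-3 + 5))*y - 13 = (27 + (0/(-1))*(-3 + 5))*(-148) - 13 = (27 + (0*(-1))*2)*(-148) - 13 = (27 + 0*2)*(-148) - 13 = (27 + 0)*(-148) - 13 = 27*(-148) - 13 = -3996 - 13 = -4009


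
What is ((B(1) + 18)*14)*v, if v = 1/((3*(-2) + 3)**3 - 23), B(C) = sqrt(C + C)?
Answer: -126/25 - 7*sqrt(2)/25 ≈ -5.4360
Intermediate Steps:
B(C) = sqrt(2)*sqrt(C) (B(C) = sqrt(2*C) = sqrt(2)*sqrt(C))
v = -1/50 (v = 1/((-6 + 3)**3 - 23) = 1/((-3)**3 - 23) = 1/(-27 - 23) = 1/(-50) = -1/50 ≈ -0.020000)
((B(1) + 18)*14)*v = ((sqrt(2)*sqrt(1) + 18)*14)*(-1/50) = ((sqrt(2)*1 + 18)*14)*(-1/50) = ((sqrt(2) + 18)*14)*(-1/50) = ((18 + sqrt(2))*14)*(-1/50) = (252 + 14*sqrt(2))*(-1/50) = -126/25 - 7*sqrt(2)/25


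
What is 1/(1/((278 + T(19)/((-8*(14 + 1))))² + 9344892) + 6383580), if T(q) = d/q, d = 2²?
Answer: 3061264665481/19541827893271526880 ≈ 1.5665e-7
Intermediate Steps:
d = 4
T(q) = 4/q
1/(1/((278 + T(19)/((-8*(14 + 1))))² + 9344892) + 6383580) = 1/(1/((278 + (4/19)/((-8*(14 + 1))))² + 9344892) + 6383580) = 1/(1/((278 + (4*(1/19))/((-8*15)))² + 9344892) + 6383580) = 1/(1/((278 + (4/19)/(-120))² + 9344892) + 6383580) = 1/(1/((278 + (4/19)*(-1/120))² + 9344892) + 6383580) = 1/(1/((278 - 1/570)² + 9344892) + 6383580) = 1/(1/((158459/570)² + 9344892) + 6383580) = 1/(1/(25109254681/324900 + 9344892) + 6383580) = 1/(1/(3061264665481/324900) + 6383580) = 1/(324900/3061264665481 + 6383580) = 1/(19541827893271526880/3061264665481) = 3061264665481/19541827893271526880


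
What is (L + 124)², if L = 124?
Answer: 61504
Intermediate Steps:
(L + 124)² = (124 + 124)² = 248² = 61504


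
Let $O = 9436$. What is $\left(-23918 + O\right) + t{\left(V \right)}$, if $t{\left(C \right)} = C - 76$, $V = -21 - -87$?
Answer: $-14492$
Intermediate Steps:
$V = 66$ ($V = -21 + 87 = 66$)
$t{\left(C \right)} = -76 + C$ ($t{\left(C \right)} = C - 76 = -76 + C$)
$\left(-23918 + O\right) + t{\left(V \right)} = \left(-23918 + 9436\right) + \left(-76 + 66\right) = -14482 - 10 = -14492$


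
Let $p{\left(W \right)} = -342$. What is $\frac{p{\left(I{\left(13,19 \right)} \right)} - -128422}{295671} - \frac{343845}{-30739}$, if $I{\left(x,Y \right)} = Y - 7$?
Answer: $\frac{105602046115}{9088630869} \approx 11.619$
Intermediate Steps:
$I{\left(x,Y \right)} = -7 + Y$
$\frac{p{\left(I{\left(13,19 \right)} \right)} - -128422}{295671} - \frac{343845}{-30739} = \frac{-342 - -128422}{295671} - \frac{343845}{-30739} = \left(-342 + 128422\right) \frac{1}{295671} - - \frac{343845}{30739} = 128080 \cdot \frac{1}{295671} + \frac{343845}{30739} = \frac{128080}{295671} + \frac{343845}{30739} = \frac{105602046115}{9088630869}$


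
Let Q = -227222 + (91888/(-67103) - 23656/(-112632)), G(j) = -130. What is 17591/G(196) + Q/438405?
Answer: -112519218156860569/828360229952970 ≈ -135.83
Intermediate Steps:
Q = -214667520342995/944743137 (Q = -227222 + (91888*(-1/67103) - 23656*(-1/112632)) = -227222 + (-91888/67103 + 2957/14079) = -227222 - 1095267581/944743137 = -214667520342995/944743137 ≈ -2.2722e+5)
17591/G(196) + Q/438405 = 17591/(-130) - 214667520342995/944743137/438405 = 17591*(-1/130) - 214667520342995/944743137*1/438405 = -17591/130 - 42933504068599/82836022995297 = -112519218156860569/828360229952970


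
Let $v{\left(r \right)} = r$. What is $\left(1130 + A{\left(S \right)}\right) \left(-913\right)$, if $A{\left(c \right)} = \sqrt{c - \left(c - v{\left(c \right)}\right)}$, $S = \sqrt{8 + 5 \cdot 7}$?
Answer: $-1031690 - 913 \sqrt[4]{43} \approx -1.034 \cdot 10^{6}$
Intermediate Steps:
$S = \sqrt{43}$ ($S = \sqrt{8 + 35} = \sqrt{43} \approx 6.5574$)
$A{\left(c \right)} = \sqrt{c}$ ($A{\left(c \right)} = \sqrt{c + \left(c - c\right)} = \sqrt{c + 0} = \sqrt{c}$)
$\left(1130 + A{\left(S \right)}\right) \left(-913\right) = \left(1130 + \sqrt{\sqrt{43}}\right) \left(-913\right) = \left(1130 + \sqrt[4]{43}\right) \left(-913\right) = -1031690 - 913 \sqrt[4]{43}$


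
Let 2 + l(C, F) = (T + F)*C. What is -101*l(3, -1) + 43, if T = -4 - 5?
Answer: 3275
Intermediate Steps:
T = -9
l(C, F) = -2 + C*(-9 + F) (l(C, F) = -2 + (-9 + F)*C = -2 + C*(-9 + F))
-101*l(3, -1) + 43 = -101*(-2 - 9*3 + 3*(-1)) + 43 = -101*(-2 - 27 - 3) + 43 = -101*(-32) + 43 = 3232 + 43 = 3275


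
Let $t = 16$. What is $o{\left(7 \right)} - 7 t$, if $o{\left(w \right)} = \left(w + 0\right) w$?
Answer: $-63$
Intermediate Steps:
$o{\left(w \right)} = w^{2}$ ($o{\left(w \right)} = w w = w^{2}$)
$o{\left(7 \right)} - 7 t = 7^{2} - 112 = 49 - 112 = -63$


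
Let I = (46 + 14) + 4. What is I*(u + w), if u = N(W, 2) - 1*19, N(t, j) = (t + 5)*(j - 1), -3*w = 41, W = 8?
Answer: -3776/3 ≈ -1258.7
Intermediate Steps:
w = -41/3 (w = -1/3*41 = -41/3 ≈ -13.667)
N(t, j) = (-1 + j)*(5 + t) (N(t, j) = (5 + t)*(-1 + j) = (-1 + j)*(5 + t))
u = -6 (u = (-5 - 1*8 + 5*2 + 2*8) - 1*19 = (-5 - 8 + 10 + 16) - 19 = 13 - 19 = -6)
I = 64 (I = 60 + 4 = 64)
I*(u + w) = 64*(-6 - 41/3) = 64*(-59/3) = -3776/3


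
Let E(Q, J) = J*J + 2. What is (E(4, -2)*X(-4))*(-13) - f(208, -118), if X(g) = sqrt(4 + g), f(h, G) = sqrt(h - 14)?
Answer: -sqrt(194) ≈ -13.928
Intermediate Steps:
f(h, G) = sqrt(-14 + h)
E(Q, J) = 2 + J**2 (E(Q, J) = J**2 + 2 = 2 + J**2)
(E(4, -2)*X(-4))*(-13) - f(208, -118) = ((2 + (-2)**2)*sqrt(4 - 4))*(-13) - sqrt(-14 + 208) = ((2 + 4)*sqrt(0))*(-13) - sqrt(194) = (6*0)*(-13) - sqrt(194) = 0*(-13) - sqrt(194) = 0 - sqrt(194) = -sqrt(194)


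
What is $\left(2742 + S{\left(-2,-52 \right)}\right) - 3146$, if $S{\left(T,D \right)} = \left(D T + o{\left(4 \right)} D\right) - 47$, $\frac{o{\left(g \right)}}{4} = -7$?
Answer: $1109$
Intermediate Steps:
$o{\left(g \right)} = -28$ ($o{\left(g \right)} = 4 \left(-7\right) = -28$)
$S{\left(T,D \right)} = -47 - 28 D + D T$ ($S{\left(T,D \right)} = \left(D T - 28 D\right) - 47 = \left(- 28 D + D T\right) - 47 = -47 - 28 D + D T$)
$\left(2742 + S{\left(-2,-52 \right)}\right) - 3146 = \left(2742 - -1513\right) - 3146 = \left(2742 + \left(-47 + 1456 + 104\right)\right) - 3146 = \left(2742 + 1513\right) - 3146 = 4255 - 3146 = 1109$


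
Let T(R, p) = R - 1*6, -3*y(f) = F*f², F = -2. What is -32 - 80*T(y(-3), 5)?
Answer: -32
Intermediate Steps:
y(f) = 2*f²/3 (y(f) = -(-2)*f²/3 = 2*f²/3)
T(R, p) = -6 + R (T(R, p) = R - 6 = -6 + R)
-32 - 80*T(y(-3), 5) = -32 - 80*(-6 + (⅔)*(-3)²) = -32 - 80*(-6 + (⅔)*9) = -32 - 80*(-6 + 6) = -32 - 80*0 = -32 + 0 = -32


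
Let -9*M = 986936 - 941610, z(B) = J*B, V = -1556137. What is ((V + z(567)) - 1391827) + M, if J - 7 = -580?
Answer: -29501021/9 ≈ -3.2779e+6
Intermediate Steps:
J = -573 (J = 7 - 580 = -573)
z(B) = -573*B
M = -45326/9 (M = -(986936 - 941610)/9 = -⅑*45326 = -45326/9 ≈ -5036.2)
((V + z(567)) - 1391827) + M = ((-1556137 - 573*567) - 1391827) - 45326/9 = ((-1556137 - 324891) - 1391827) - 45326/9 = (-1881028 - 1391827) - 45326/9 = -3272855 - 45326/9 = -29501021/9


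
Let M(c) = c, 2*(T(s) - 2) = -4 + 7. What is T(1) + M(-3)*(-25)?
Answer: 157/2 ≈ 78.500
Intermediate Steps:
T(s) = 7/2 (T(s) = 2 + (-4 + 7)/2 = 2 + (1/2)*3 = 2 + 3/2 = 7/2)
T(1) + M(-3)*(-25) = 7/2 - 3*(-25) = 7/2 + 75 = 157/2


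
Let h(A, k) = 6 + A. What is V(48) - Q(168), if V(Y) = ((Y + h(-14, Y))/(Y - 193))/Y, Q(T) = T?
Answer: -29233/174 ≈ -168.01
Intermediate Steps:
V(Y) = (-8 + Y)/(Y*(-193 + Y)) (V(Y) = ((Y + (6 - 14))/(Y - 193))/Y = ((Y - 8)/(-193 + Y))/Y = ((-8 + Y)/(-193 + Y))/Y = (-8 + Y)/(Y*(-193 + Y)))
V(48) - Q(168) = (-8 + 48)/(48*(-193 + 48)) - 1*168 = (1/48)*40/(-145) - 168 = (1/48)*(-1/145)*40 - 168 = -1/174 - 168 = -29233/174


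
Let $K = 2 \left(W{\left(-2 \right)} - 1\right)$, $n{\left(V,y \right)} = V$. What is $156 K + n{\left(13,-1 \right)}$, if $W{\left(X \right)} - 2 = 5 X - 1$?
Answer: $-3107$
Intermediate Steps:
$W{\left(X \right)} = 1 + 5 X$ ($W{\left(X \right)} = 2 + \left(5 X - 1\right) = 2 + \left(-1 + 5 X\right) = 1 + 5 X$)
$K = -20$ ($K = 2 \left(\left(1 + 5 \left(-2\right)\right) - 1\right) = 2 \left(\left(1 - 10\right) - 1\right) = 2 \left(-9 - 1\right) = 2 \left(-10\right) = -20$)
$156 K + n{\left(13,-1 \right)} = 156 \left(-20\right) + 13 = -3120 + 13 = -3107$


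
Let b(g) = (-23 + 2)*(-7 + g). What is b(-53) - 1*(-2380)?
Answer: 3640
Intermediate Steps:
b(g) = 147 - 21*g (b(g) = -21*(-7 + g) = 147 - 21*g)
b(-53) - 1*(-2380) = (147 - 21*(-53)) - 1*(-2380) = (147 + 1113) + 2380 = 1260 + 2380 = 3640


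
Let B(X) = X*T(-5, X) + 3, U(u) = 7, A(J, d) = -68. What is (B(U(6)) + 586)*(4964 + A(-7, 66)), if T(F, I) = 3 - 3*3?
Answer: 2678112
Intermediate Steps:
T(F, I) = -6 (T(F, I) = 3 - 9 = -6)
B(X) = 3 - 6*X (B(X) = X*(-6) + 3 = -6*X + 3 = 3 - 6*X)
(B(U(6)) + 586)*(4964 + A(-7, 66)) = ((3 - 6*7) + 586)*(4964 - 68) = ((3 - 42) + 586)*4896 = (-39 + 586)*4896 = 547*4896 = 2678112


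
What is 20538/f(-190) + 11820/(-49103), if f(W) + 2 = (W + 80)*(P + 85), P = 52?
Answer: -197771409/123346736 ≈ -1.6034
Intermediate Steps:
f(W) = 10958 + 137*W (f(W) = -2 + (W + 80)*(52 + 85) = -2 + (80 + W)*137 = -2 + (10960 + 137*W) = 10958 + 137*W)
20538/f(-190) + 11820/(-49103) = 20538/(10958 + 137*(-190)) + 11820/(-49103) = 20538/(10958 - 26030) + 11820*(-1/49103) = 20538/(-15072) - 11820/49103 = 20538*(-1/15072) - 11820/49103 = -3423/2512 - 11820/49103 = -197771409/123346736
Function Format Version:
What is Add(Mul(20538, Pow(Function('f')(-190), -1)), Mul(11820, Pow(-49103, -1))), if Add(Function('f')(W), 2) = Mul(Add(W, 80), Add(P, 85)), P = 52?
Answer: Rational(-197771409, 123346736) ≈ -1.6034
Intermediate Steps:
Function('f')(W) = Add(10958, Mul(137, W)) (Function('f')(W) = Add(-2, Mul(Add(W, 80), Add(52, 85))) = Add(-2, Mul(Add(80, W), 137)) = Add(-2, Add(10960, Mul(137, W))) = Add(10958, Mul(137, W)))
Add(Mul(20538, Pow(Function('f')(-190), -1)), Mul(11820, Pow(-49103, -1))) = Add(Mul(20538, Pow(Add(10958, Mul(137, -190)), -1)), Mul(11820, Pow(-49103, -1))) = Add(Mul(20538, Pow(Add(10958, -26030), -1)), Mul(11820, Rational(-1, 49103))) = Add(Mul(20538, Pow(-15072, -1)), Rational(-11820, 49103)) = Add(Mul(20538, Rational(-1, 15072)), Rational(-11820, 49103)) = Add(Rational(-3423, 2512), Rational(-11820, 49103)) = Rational(-197771409, 123346736)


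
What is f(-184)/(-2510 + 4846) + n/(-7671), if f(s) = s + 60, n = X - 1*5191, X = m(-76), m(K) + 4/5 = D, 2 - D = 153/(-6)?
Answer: 13890751/22399320 ≈ 0.62014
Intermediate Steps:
D = 55/2 (D = 2 - 153/(-6) = 2 - 153*(-1)/6 = 2 - 1*(-51/2) = 2 + 51/2 = 55/2 ≈ 27.500)
m(K) = 267/10 (m(K) = -⅘ + 55/2 = 267/10)
X = 267/10 ≈ 26.700
n = -51643/10 (n = 267/10 - 1*5191 = 267/10 - 5191 = -51643/10 ≈ -5164.3)
f(s) = 60 + s
f(-184)/(-2510 + 4846) + n/(-7671) = (60 - 184)/(-2510 + 4846) - 51643/10/(-7671) = -124/2336 - 51643/10*(-1/7671) = -124*1/2336 + 51643/76710 = -31/584 + 51643/76710 = 13890751/22399320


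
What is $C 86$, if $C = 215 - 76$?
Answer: $11954$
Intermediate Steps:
$C = 139$
$C 86 = 139 \cdot 86 = 11954$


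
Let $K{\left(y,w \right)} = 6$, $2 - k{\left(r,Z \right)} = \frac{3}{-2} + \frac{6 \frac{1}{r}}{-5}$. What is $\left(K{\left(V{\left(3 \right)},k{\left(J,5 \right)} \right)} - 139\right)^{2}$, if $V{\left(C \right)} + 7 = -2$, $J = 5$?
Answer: $17689$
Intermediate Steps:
$V{\left(C \right)} = -9$ ($V{\left(C \right)} = -7 - 2 = -9$)
$k{\left(r,Z \right)} = \frac{7}{2} + \frac{6}{5 r}$ ($k{\left(r,Z \right)} = 2 - \left(\frac{3}{-2} + \frac{6 \frac{1}{r}}{-5}\right) = 2 - \left(3 \left(- \frac{1}{2}\right) + \frac{6}{r} \left(- \frac{1}{5}\right)\right) = 2 - \left(- \frac{3}{2} - \frac{6}{5 r}\right) = 2 + \left(\frac{3}{2} + \frac{6}{5 r}\right) = \frac{7}{2} + \frac{6}{5 r}$)
$\left(K{\left(V{\left(3 \right)},k{\left(J,5 \right)} \right)} - 139\right)^{2} = \left(6 - 139\right)^{2} = \left(-133\right)^{2} = 17689$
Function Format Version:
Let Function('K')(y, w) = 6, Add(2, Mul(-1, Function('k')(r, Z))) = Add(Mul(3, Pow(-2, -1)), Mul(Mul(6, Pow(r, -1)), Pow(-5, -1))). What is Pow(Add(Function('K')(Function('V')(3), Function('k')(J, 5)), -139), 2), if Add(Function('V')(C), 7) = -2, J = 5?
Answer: 17689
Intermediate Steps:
Function('V')(C) = -9 (Function('V')(C) = Add(-7, -2) = -9)
Function('k')(r, Z) = Add(Rational(7, 2), Mul(Rational(6, 5), Pow(r, -1))) (Function('k')(r, Z) = Add(2, Mul(-1, Add(Mul(3, Pow(-2, -1)), Mul(Mul(6, Pow(r, -1)), Pow(-5, -1))))) = Add(2, Mul(-1, Add(Mul(3, Rational(-1, 2)), Mul(Mul(6, Pow(r, -1)), Rational(-1, 5))))) = Add(2, Mul(-1, Add(Rational(-3, 2), Mul(Rational(-6, 5), Pow(r, -1))))) = Add(2, Add(Rational(3, 2), Mul(Rational(6, 5), Pow(r, -1)))) = Add(Rational(7, 2), Mul(Rational(6, 5), Pow(r, -1))))
Pow(Add(Function('K')(Function('V')(3), Function('k')(J, 5)), -139), 2) = Pow(Add(6, -139), 2) = Pow(-133, 2) = 17689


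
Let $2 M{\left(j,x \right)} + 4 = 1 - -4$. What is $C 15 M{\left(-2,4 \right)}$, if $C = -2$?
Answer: $-15$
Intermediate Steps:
$M{\left(j,x \right)} = \frac{1}{2}$ ($M{\left(j,x \right)} = -2 + \frac{1 - -4}{2} = -2 + \frac{1 + 4}{2} = -2 + \frac{1}{2} \cdot 5 = -2 + \frac{5}{2} = \frac{1}{2}$)
$C 15 M{\left(-2,4 \right)} = \left(-2\right) 15 \cdot \frac{1}{2} = \left(-30\right) \frac{1}{2} = -15$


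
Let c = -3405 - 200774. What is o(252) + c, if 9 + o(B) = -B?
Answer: -204440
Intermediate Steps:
o(B) = -9 - B
c = -204179
o(252) + c = (-9 - 1*252) - 204179 = (-9 - 252) - 204179 = -261 - 204179 = -204440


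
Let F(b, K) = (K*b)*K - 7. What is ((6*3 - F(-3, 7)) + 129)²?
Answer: 90601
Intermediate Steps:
F(b, K) = -7 + b*K² (F(b, K) = b*K² - 7 = -7 + b*K²)
((6*3 - F(-3, 7)) + 129)² = ((6*3 - (-7 - 3*7²)) + 129)² = ((18 - (-7 - 3*49)) + 129)² = ((18 - (-7 - 147)) + 129)² = ((18 - 1*(-154)) + 129)² = ((18 + 154) + 129)² = (172 + 129)² = 301² = 90601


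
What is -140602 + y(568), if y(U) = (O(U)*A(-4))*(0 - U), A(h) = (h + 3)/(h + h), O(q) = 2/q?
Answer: -562409/4 ≈ -1.4060e+5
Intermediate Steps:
A(h) = (3 + h)/(2*h) (A(h) = (3 + h)/((2*h)) = (3 + h)*(1/(2*h)) = (3 + h)/(2*h))
y(U) = -¼ (y(U) = ((2/U)*((½)*(3 - 4)/(-4)))*(0 - U) = ((2/U)*((½)*(-¼)*(-1)))*(-U) = ((2/U)*(⅛))*(-U) = (1/(4*U))*(-U) = -¼)
-140602 + y(568) = -140602 - ¼ = -562409/4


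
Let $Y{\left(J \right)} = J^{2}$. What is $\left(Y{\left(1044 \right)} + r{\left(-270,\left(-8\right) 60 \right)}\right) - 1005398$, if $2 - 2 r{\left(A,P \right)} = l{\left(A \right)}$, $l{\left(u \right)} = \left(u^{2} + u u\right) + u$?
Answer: $11774$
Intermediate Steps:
$l{\left(u \right)} = u + 2 u^{2}$ ($l{\left(u \right)} = \left(u^{2} + u^{2}\right) + u = 2 u^{2} + u = u + 2 u^{2}$)
$r{\left(A,P \right)} = 1 - \frac{A \left(1 + 2 A\right)}{2}$
$\left(Y{\left(1044 \right)} + r{\left(-270,\left(-8\right) 60 \right)}\right) - 1005398 = \left(1044^{2} - 72764\right) - 1005398 = \left(1089936 + \left(1 - 72900 + 135\right)\right) - 1005398 = \left(1089936 - 72764\right) - 1005398 = 1017172 - 1005398 = 11774$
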